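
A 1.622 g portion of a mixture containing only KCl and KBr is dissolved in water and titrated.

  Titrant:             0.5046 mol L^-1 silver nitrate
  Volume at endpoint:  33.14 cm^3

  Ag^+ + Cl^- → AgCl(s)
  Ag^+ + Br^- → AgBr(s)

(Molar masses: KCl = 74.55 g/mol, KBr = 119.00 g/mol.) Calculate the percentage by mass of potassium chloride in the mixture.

38.05 %

n(AgNO3) = 0.03314 × 0.5046 = 0.01672 mol
Let x = n(KCl), y = n(KBr).
Titrant: 1x + 1y = 0.01672;  mass: 74.55x + 119.00y = 1.622
Solving, x = 8.278 × 10^-3 mol, y = 8.444 × 10^-3 mol
mass of KCl = 8.278 × 10^-3 × 74.55 = 0.6171 g
% KCl = 0.6171 / 1.622 × 100 = 38.05 %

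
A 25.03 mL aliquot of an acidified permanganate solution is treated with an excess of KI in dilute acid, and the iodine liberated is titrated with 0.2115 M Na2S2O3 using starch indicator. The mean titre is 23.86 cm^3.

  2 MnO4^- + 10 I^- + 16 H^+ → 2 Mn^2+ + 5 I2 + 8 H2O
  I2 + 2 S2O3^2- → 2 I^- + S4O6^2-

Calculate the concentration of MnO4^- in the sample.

n(S2O3^2-) = 0.02386 × 0.2115 = 5.046 × 10^-3 mol
n(I2) = n(S2O3^2-)/2 = 2.523 × 10^-3 mol
From the 2:5 ratio, n(MnO4^-) in the aliquot = 2/5 × 2.523 × 10^-3 = 1.009 × 10^-3 mol
[MnO4^-] = 1.009 × 10^-3 / 0.02503 = 0.04032 mol/L

0.04032 M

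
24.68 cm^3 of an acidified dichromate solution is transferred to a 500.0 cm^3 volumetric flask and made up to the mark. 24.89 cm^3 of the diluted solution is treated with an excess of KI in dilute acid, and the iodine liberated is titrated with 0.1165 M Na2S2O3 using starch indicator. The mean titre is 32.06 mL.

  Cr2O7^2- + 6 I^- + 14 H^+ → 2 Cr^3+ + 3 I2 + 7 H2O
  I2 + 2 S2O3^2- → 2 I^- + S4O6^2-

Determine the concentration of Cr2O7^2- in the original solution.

n(S2O3^2-) = 0.03206 × 0.1165 = 3.735 × 10^-3 mol
n(I2) = n(S2O3^2-)/2 = 1.867 × 10^-3 mol
From the 1:3 ratio, n(Cr2O7^2-) in the aliquot = 1/3 × 1.867 × 10^-3 = 6.225 × 10^-4 mol
[Cr2O7^2-]_dilute = 6.225 × 10^-4 / 0.02489 = 0.02501 mol/L
[Cr2O7^2-]_original = 0.02501 × 500.0/24.68 = 0.5067 mol/L

0.5067 M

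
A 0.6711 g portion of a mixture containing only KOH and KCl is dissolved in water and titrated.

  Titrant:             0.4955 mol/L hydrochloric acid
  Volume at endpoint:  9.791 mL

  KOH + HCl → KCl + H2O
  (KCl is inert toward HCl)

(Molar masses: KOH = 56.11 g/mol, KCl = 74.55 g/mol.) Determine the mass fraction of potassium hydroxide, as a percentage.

n(HCl) = 0.009791 × 0.4955 = 4.851 × 10^-3 mol
Let x = n(KOH), y = n(KCl).
Titrant: 1x = 4.851 × 10^-3;  mass: 56.11x + 74.55y = 0.6711
Solving, x = 4.851 × 10^-3 mol, y = 5.351 × 10^-3 mol
mass of KOH = 4.851 × 10^-3 × 56.11 = 0.2722 g
% KOH = 0.2722 / 0.6711 × 100 = 40.56 %

40.56 %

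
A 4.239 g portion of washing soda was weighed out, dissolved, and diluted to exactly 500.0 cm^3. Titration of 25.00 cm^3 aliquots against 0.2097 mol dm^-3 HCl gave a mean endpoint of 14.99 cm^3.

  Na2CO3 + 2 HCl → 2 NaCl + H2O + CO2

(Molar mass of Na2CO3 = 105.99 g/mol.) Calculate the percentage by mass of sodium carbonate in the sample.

n(HCl) per titration = 0.01499 × 0.2097 = 3.143 × 10^-3 mol
From the 1:2 ratio, n(Na2CO3) in each aliquot = 1/2 × 3.143 × 10^-3 = 1.572 × 10^-3 mol
n(Na2CO3) in the whole flask = 1.572 × 10^-3 × 500.0/25.00 = 0.03143 mol
mass of Na2CO3 = 0.03143 × 105.99 = 3.332 g
% Na2CO3 = 3.332 / 4.239 × 100 = 78.60 %

78.60 %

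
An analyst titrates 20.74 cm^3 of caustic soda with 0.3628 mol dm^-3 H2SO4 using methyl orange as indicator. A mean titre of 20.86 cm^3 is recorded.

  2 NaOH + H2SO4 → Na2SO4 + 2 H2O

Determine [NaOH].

n(H2SO4) = 0.02086 L × 0.3628 mol/L = 7.568 × 10^-3 mol
From the 2:1 mole ratio, n(NaOH) = 2/1 × 7.568 × 10^-3 = 0.01514 mol
[NaOH] = 0.01514 mol / 0.02074 L = 0.7298 mol/L

0.7298 mol/L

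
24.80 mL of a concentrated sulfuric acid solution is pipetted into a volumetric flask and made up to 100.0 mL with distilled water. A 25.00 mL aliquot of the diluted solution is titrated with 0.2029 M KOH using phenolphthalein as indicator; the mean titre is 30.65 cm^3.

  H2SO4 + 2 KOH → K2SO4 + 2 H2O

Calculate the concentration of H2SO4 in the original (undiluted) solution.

n(KOH) = 0.03065 × 0.2029 = 6.219 × 10^-3 mol
From the 1:2 ratio, n(H2SO4) in the aliquot = 1/2 × 6.219 × 10^-3 = 3.109 × 10^-3 mol
[H2SO4]_dilute = 3.109 × 10^-3 / 0.02500 = 0.1244 mol/L
Dilution factor = 100.0 / 24.80 = 4.032
[H2SO4]_stock = 0.1244 × 4.032 = 0.5015 mol/L

0.5015 M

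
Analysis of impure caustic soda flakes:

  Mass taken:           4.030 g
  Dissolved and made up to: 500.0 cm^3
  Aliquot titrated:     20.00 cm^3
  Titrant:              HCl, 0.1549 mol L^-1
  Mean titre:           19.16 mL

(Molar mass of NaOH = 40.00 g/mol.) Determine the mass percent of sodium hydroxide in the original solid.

NaOH + HCl → NaCl + H2O
n(HCl) per titration = 0.01916 × 0.1549 = 2.968 × 10^-3 mol
n(NaOH) in each aliquot = 2.968 × 10^-3 mol (1:1 ratio)
n(NaOH) in the whole flask = 2.968 × 10^-3 × 500.0/20.00 = 0.07420 mol
mass of NaOH = 0.07420 × 40.00 = 2.968 g
% NaOH = 2.968 / 4.030 × 100 = 73.64 %

73.64 %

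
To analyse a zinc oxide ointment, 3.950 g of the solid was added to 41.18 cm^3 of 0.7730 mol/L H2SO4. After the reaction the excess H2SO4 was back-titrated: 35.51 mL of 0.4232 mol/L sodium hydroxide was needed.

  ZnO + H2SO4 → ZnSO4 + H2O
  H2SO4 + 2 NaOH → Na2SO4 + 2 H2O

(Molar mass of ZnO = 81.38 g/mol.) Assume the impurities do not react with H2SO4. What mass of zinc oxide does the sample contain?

n(H2SO4) added = 0.04118 × 0.7730 = 0.03183 mol
n(NaOH) used in back-titration = 0.03551 × 0.4232 = 0.01503 mol
From the 1:2 ratio, n(H2SO4) left over = 1/2 × 0.01503 = 7.514 × 10^-3 mol
n(H2SO4) consumed by analyte = 0.03183 − 7.514 × 10^-3 = 0.02432 mol
n(ZnO) = 0.02432 mol (1:1 ratio)
mass of ZnO = 0.02432 × 81.38 = 1.979 g

1.979 g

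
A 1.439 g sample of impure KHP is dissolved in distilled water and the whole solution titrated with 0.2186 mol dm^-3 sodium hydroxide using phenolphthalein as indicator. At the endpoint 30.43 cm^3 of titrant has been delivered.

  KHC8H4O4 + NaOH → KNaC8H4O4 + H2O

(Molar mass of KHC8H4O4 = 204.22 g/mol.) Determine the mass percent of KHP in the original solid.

94.40 %

n(NaOH) = 0.03043 L × 0.2186 mol/L = 6.652 × 10^-3 mol
n(KHC8H4O4) = 6.652 × 10^-3 mol (1:1 ratio)
mass of KHC8H4O4 = 6.652 × 10^-3 × 204.22 g/mol = 1.358 g
% KHC8H4O4 = 1.358 / 1.439 × 100 = 94.40 %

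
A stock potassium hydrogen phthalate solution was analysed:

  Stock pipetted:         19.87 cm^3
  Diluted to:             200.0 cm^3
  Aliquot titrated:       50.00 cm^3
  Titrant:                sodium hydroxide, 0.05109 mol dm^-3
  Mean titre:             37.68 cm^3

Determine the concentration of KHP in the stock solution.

0.3875 mol/L

KHC8H4O4 + NaOH → KNaC8H4O4 + H2O
n(NaOH) = 0.03768 × 0.05109 = 1.925 × 10^-3 mol
n(KHC8H4O4) in the aliquot = 1.925 × 10^-3 mol (1:1 ratio)
[KHC8H4O4]_dilute = 1.925 × 10^-3 / 0.05000 = 0.03850 mol/L
Dilution factor = 200.0 / 19.87 = 10.07
[KHC8H4O4]_stock = 0.03850 × 10.07 = 0.3875 mol/L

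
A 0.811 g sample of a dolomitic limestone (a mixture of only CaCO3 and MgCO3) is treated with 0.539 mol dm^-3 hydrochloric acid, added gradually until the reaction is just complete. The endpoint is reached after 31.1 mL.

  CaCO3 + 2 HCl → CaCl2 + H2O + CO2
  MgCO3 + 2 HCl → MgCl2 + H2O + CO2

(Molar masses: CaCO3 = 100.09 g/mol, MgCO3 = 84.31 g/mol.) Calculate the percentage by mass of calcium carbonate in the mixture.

81.6 %

n(HCl) = 0.0311 × 0.539 = 0.0168 mol
Let x = n(CaCO3), y = n(MgCO3).
Titrant: 2x + 2y = 0.0168;  mass: 100.09x + 84.31y = 0.811
Solving, x = 6.61 × 10^-3 mol, y = 1.77 × 10^-3 mol
mass of CaCO3 = 6.61 × 10^-3 × 100.09 = 0.662 g
% CaCO3 = 0.662 / 0.811 × 100 = 81.6 %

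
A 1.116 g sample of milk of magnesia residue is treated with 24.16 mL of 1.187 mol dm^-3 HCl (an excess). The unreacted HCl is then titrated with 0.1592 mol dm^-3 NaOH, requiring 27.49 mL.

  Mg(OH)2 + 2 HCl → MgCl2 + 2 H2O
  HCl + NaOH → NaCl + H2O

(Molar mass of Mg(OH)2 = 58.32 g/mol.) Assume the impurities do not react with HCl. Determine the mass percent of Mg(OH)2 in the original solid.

63.50 %

n(HCl) added = 0.02416 × 1.187 = 0.02868 mol
n(NaOH) used in back-titration = 0.02749 × 0.1592 = 4.376 × 10^-3 mol
n(HCl) left over = 4.376 × 10^-3 mol (1:1 ratio)
n(HCl) consumed by analyte = 0.02868 − 4.376 × 10^-3 = 0.02430 mol
From the 1:2 ratio, n(Mg(OH)2) = 1/2 × 0.02430 = 0.01215 mol
mass of Mg(OH)2 = 0.01215 × 58.32 = 0.7086 g
% Mg(OH)2 = 0.7086 / 1.116 × 100 = 63.50 %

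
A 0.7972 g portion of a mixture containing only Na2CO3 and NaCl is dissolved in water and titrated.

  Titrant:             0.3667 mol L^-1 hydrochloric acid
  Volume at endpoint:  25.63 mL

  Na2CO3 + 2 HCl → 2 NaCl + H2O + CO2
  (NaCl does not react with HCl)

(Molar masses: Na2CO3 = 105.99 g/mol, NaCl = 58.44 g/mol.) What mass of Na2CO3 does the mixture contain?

n(HCl) = 0.02563 × 0.3667 = 9.399 × 10^-3 mol
Let x = n(Na2CO3), y = n(NaCl).
Titrant: 2x = 9.399 × 10^-3;  mass: 105.99x + 58.44y = 0.7972
Solving, x = 4.699 × 10^-3 mol, y = 5.119 × 10^-3 mol
mass of Na2CO3 = 4.699 × 10^-3 × 105.99 = 0.4981 g

0.4981 g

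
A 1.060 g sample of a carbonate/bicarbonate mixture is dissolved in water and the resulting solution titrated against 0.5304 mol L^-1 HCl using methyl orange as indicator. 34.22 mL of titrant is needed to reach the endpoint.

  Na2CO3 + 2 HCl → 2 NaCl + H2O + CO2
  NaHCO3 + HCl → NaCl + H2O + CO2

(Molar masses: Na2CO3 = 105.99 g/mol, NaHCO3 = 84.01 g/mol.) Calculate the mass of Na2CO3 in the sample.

0.7942 g

n(HCl) = 0.03422 × 0.5304 = 0.01815 mol
Let x = n(Na2CO3), y = n(NaHCO3).
Titrant: 2x + 1y = 0.01815;  mass: 105.99x + 84.01y = 1.060
Solving, x = 7.493 × 10^-3 mol, y = 3.164 × 10^-3 mol
mass of Na2CO3 = 7.493 × 10^-3 × 105.99 = 0.7942 g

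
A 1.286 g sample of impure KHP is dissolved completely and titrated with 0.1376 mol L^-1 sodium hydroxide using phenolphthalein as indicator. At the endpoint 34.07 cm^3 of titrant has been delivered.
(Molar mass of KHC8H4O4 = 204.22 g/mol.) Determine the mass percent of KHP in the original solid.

KHC8H4O4 + NaOH → KNaC8H4O4 + H2O
n(NaOH) = 0.03407 L × 0.1376 mol/L = 4.688 × 10^-3 mol
n(KHC8H4O4) = 4.688 × 10^-3 mol (1:1 ratio)
mass of KHC8H4O4 = 4.688 × 10^-3 × 204.22 g/mol = 0.9574 g
% KHC8H4O4 = 0.9574 / 1.286 × 100 = 74.45 %

74.45 %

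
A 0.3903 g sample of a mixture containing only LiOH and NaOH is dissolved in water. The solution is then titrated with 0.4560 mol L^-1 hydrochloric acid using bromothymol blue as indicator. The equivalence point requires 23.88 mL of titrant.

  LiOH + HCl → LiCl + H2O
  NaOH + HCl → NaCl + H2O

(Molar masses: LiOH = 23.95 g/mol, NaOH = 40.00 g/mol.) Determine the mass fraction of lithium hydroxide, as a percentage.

n(HCl) = 0.02388 × 0.4560 = 0.01089 mol
Let x = n(LiOH), y = n(NaOH).
Titrant: 1x + 1y = 0.01089;  mass: 23.95x + 40.00y = 0.3903
Solving, x = 2.821 × 10^-3 mol, y = 8.069 × 10^-3 mol
mass of LiOH = 2.821 × 10^-3 × 23.95 = 0.06755 g
% LiOH = 0.06755 / 0.3903 × 100 = 17.31 %

17.31 %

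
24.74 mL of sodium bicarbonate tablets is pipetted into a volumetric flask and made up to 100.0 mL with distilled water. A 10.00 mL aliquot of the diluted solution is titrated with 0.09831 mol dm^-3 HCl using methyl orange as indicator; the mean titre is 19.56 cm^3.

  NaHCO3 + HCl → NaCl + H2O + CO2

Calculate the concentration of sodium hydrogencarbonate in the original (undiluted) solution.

n(HCl) = 0.01956 × 0.09831 = 1.923 × 10^-3 mol
n(NaHCO3) in the aliquot = 1.923 × 10^-3 mol (1:1 ratio)
[NaHCO3]_dilute = 1.923 × 10^-3 / 0.01000 = 0.1923 mol/L
Dilution factor = 100.0 / 24.74 = 4.042
[NaHCO3]_stock = 0.1923 × 4.042 = 0.7773 mol/L

0.7773 mol/L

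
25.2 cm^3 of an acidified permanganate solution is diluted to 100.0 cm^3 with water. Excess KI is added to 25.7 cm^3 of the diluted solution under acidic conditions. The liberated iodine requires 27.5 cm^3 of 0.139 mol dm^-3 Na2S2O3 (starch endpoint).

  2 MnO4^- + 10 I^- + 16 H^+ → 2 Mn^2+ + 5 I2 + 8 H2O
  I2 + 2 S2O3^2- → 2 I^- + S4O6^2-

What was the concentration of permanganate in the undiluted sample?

n(S2O3^2-) = 0.0275 × 0.139 = 3.82 × 10^-3 mol
n(I2) = n(S2O3^2-)/2 = 1.91 × 10^-3 mol
From the 2:5 ratio, n(MnO4^-) in the aliquot = 2/5 × 1.91 × 10^-3 = 7.65 × 10^-4 mol
[MnO4^-]_dilute = 7.65 × 10^-4 / 0.0257 = 0.0297 mol/L
[MnO4^-]_original = 0.0297 × 100.0/25.2 = 0.118 mol/L

0.118 mol/L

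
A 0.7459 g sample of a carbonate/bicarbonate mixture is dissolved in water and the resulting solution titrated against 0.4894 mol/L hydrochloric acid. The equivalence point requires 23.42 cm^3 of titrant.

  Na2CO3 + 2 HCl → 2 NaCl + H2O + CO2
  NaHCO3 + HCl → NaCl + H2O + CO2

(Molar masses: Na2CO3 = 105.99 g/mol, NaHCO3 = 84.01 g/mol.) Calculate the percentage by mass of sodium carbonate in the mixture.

n(HCl) = 0.02342 × 0.4894 = 0.01146 mol
Let x = n(Na2CO3), y = n(NaHCO3).
Titrant: 2x + 1y = 0.01146;  mass: 105.99x + 84.01y = 0.7459
Solving, x = 3.498 × 10^-3 mol, y = 4.465 × 10^-3 mol
mass of Na2CO3 = 3.498 × 10^-3 × 105.99 = 0.3708 g
% Na2CO3 = 0.3708 / 0.7459 × 100 = 49.71 %

49.71 %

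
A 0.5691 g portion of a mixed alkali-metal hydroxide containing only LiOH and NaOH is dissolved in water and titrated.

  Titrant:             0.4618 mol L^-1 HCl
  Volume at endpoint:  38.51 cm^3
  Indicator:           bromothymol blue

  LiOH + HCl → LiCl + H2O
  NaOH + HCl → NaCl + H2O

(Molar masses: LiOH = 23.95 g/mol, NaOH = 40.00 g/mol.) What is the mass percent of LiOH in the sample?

37.30 %

n(HCl) = 0.03851 × 0.4618 = 0.01778 mol
Let x = n(LiOH), y = n(NaOH).
Titrant: 1x + 1y = 0.01778;  mass: 23.95x + 40.00y = 0.5691
Solving, x = 8.863 × 10^-3 mol, y = 8.921 × 10^-3 mol
mass of LiOH = 8.863 × 10^-3 × 23.95 = 0.2123 g
% LiOH = 0.2123 / 0.5691 × 100 = 37.30 %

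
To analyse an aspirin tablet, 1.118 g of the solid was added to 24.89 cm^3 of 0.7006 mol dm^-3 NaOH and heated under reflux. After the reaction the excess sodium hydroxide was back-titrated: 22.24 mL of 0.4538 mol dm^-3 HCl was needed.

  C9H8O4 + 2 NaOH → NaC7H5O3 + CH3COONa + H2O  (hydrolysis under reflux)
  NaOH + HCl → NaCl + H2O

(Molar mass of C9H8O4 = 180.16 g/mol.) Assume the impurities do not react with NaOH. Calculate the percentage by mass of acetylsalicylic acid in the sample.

59.18 %

n(NaOH) added = 0.02489 × 0.7006 = 0.01744 mol
n(HCl) used in back-titration = 0.02224 × 0.4538 = 0.01009 mol
n(NaOH) left over = 0.01009 mol (1:1 ratio)
n(NaOH) consumed by analyte = 0.01744 − 0.01009 = 7.345 × 10^-3 mol
From the 1:2 ratio, n(C9H8O4) = 1/2 × 7.345 × 10^-3 = 3.673 × 10^-3 mol
mass of C9H8O4 = 3.673 × 10^-3 × 180.16 = 0.6617 g
% C9H8O4 = 0.6617 / 1.118 × 100 = 59.18 %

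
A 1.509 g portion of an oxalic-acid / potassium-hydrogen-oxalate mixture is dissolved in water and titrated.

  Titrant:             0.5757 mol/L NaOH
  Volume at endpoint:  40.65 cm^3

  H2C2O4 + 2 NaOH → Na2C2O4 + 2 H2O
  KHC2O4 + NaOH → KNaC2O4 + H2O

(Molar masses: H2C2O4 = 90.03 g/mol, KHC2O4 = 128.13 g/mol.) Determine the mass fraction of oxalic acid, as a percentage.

53.46 %

n(NaOH) = 0.04065 × 0.5757 = 0.02340 mol
Let x = n(H2C2O4), y = n(KHC2O4).
Titrant: 2x + 1y = 0.02340;  mass: 90.03x + 128.13y = 1.509
Solving, x = 8.961 × 10^-3 mol, y = 5.481 × 10^-3 mol
mass of H2C2O4 = 8.961 × 10^-3 × 90.03 = 0.8067 g
% H2C2O4 = 0.8067 / 1.509 × 100 = 53.46 %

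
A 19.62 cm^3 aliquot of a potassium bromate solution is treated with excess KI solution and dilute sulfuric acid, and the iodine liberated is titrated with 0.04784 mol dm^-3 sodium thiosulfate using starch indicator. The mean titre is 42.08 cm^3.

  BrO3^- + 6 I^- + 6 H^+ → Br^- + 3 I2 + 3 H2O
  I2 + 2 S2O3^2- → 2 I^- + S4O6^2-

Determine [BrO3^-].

0.01710 mol/L

n(S2O3^2-) = 0.04208 × 0.04784 = 2.013 × 10^-3 mol
n(I2) = n(S2O3^2-)/2 = 1.007 × 10^-3 mol
From the 1:3 ratio, n(BrO3^-) in the aliquot = 1/3 × 1.007 × 10^-3 = 3.355 × 10^-4 mol
[BrO3^-] = 3.355 × 10^-4 / 0.01962 = 0.01710 mol/L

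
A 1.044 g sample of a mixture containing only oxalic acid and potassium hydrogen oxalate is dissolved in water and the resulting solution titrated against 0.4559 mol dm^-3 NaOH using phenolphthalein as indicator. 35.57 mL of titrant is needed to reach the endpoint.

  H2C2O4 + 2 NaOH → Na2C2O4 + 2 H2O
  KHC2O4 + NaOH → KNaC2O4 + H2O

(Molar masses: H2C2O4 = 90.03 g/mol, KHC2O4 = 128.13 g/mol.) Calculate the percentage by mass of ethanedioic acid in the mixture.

53.63 %

n(NaOH) = 0.03557 × 0.4559 = 0.01622 mol
Let x = n(H2C2O4), y = n(KHC2O4).
Titrant: 2x + 1y = 0.01622;  mass: 90.03x + 128.13y = 1.044
Solving, x = 6.219 × 10^-3 mol, y = 3.778 × 10^-3 mol
mass of H2C2O4 = 6.219 × 10^-3 × 90.03 = 0.5599 g
% H2C2O4 = 0.5599 / 1.044 × 100 = 53.63 %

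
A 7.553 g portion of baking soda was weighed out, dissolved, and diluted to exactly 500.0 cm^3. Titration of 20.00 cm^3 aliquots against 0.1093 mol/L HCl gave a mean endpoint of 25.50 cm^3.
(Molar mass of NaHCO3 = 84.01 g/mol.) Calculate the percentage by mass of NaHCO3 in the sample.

77.50 %

NaHCO3 + HCl → NaCl + H2O + CO2
n(HCl) per titration = 0.02550 × 0.1093 = 2.787 × 10^-3 mol
n(NaHCO3) in each aliquot = 2.787 × 10^-3 mol (1:1 ratio)
n(NaHCO3) in the whole flask = 2.787 × 10^-3 × 500.0/20.00 = 0.06968 mol
mass of NaHCO3 = 0.06968 × 84.01 = 5.854 g
% NaHCO3 = 5.854 / 7.553 × 100 = 77.50 %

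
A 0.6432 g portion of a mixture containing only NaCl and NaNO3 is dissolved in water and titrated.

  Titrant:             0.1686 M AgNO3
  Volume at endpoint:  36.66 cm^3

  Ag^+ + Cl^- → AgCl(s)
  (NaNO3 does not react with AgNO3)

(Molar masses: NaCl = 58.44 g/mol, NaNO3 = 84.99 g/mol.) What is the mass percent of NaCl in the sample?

n(AgNO3) = 0.03666 × 0.1686 = 6.181 × 10^-3 mol
Let x = n(NaCl), y = n(NaNO3).
Titrant: 1x = 6.181 × 10^-3;  mass: 58.44x + 84.99y = 0.6432
Solving, x = 6.181 × 10^-3 mol, y = 3.318 × 10^-3 mol
mass of NaCl = 6.181 × 10^-3 × 58.44 = 0.3612 g
% NaCl = 0.3612 / 0.6432 × 100 = 56.16 %

56.16 %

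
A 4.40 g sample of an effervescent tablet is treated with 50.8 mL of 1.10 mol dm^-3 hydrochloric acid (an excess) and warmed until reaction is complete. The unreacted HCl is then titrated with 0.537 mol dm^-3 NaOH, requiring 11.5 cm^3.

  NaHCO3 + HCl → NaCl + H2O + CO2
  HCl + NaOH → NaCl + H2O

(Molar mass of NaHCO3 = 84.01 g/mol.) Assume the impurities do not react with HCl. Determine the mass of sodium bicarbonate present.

4.18 g

n(HCl) added = 0.0508 × 1.10 = 0.0559 mol
n(NaOH) used in back-titration = 0.0115 × 0.537 = 6.18 × 10^-3 mol
n(HCl) left over = 6.18 × 10^-3 mol (1:1 ratio)
n(HCl) consumed by analyte = 0.0559 − 6.18 × 10^-3 = 0.0497 mol
n(NaHCO3) = 0.0497 mol (1:1 ratio)
mass of NaHCO3 = 0.0497 × 84.01 = 4.18 g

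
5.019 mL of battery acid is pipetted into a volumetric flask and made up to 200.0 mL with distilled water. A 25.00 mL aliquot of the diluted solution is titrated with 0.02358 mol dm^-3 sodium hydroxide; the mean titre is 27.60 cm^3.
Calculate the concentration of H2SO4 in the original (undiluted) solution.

H2SO4 + 2 NaOH → Na2SO4 + 2 H2O
n(NaOH) = 0.02760 × 0.02358 = 6.508 × 10^-4 mol
From the 1:2 ratio, n(H2SO4) in the aliquot = 1/2 × 6.508 × 10^-4 = 3.254 × 10^-4 mol
[H2SO4]_dilute = 3.254 × 10^-4 / 0.02500 = 0.01302 mol/L
Dilution factor = 200.0 / 5.019 = 39.85
[H2SO4]_stock = 0.01302 × 39.85 = 0.5187 mol/L

0.5187 mol/L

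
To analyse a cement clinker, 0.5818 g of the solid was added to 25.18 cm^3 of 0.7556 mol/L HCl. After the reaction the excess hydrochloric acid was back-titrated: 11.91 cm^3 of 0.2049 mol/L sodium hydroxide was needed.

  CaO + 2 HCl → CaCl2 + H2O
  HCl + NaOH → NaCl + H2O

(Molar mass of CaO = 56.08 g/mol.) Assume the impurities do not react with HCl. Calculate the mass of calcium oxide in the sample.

n(HCl) added = 0.02518 × 0.7556 = 0.01903 mol
n(NaOH) used in back-titration = 0.01191 × 0.2049 = 2.440 × 10^-3 mol
n(HCl) left over = 2.440 × 10^-3 mol (1:1 ratio)
n(HCl) consumed by analyte = 0.01903 − 2.440 × 10^-3 = 0.01659 mol
From the 1:2 ratio, n(CaO) = 1/2 × 0.01659 = 8.293 × 10^-3 mol
mass of CaO = 8.293 × 10^-3 × 56.08 = 0.4651 g

0.4651 g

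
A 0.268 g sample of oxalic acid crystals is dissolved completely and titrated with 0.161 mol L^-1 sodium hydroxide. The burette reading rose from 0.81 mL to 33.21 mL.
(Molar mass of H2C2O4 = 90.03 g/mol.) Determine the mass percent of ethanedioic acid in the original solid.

H2C2O4 + 2 NaOH → Na2C2O4 + 2 H2O
n(NaOH) = 0.0324 L × 0.161 mol/L = 5.22 × 10^-3 mol
From the 1:2 ratio, n(H2C2O4) = 1/2 × 5.22 × 10^-3 = 2.61 × 10^-3 mol
mass of H2C2O4 = 2.61 × 10^-3 × 90.03 g/mol = 0.235 g
% H2C2O4 = 0.235 / 0.268 × 100 = 87.6 %

87.6 %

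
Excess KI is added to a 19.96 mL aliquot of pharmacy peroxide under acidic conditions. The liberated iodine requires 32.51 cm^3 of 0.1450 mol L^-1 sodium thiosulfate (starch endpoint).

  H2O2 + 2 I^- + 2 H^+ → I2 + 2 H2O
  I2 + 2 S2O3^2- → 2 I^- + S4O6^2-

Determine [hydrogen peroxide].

n(S2O3^2-) = 0.03251 × 0.1450 = 4.714 × 10^-3 mol
n(I2) = n(S2O3^2-)/2 = 2.357 × 10^-3 mol
n(H2O2) in the aliquot = 2.357 × 10^-3 mol (1:1 ratio)
[H2O2] = 2.357 × 10^-3 / 0.01996 = 0.1181 mol/L

0.1181 mol/L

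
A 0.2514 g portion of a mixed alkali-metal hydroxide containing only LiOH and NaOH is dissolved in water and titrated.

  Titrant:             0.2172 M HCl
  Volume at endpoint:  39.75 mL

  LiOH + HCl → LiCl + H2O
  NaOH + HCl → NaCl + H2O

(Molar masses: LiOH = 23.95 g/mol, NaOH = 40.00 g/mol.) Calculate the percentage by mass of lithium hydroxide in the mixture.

55.76 %

n(HCl) = 0.03975 × 0.2172 = 8.634 × 10^-3 mol
Let x = n(LiOH), y = n(NaOH).
Titrant: 1x + 1y = 8.634 × 10^-3;  mass: 23.95x + 40.00y = 0.2514
Solving, x = 5.853 × 10^-3 mol, y = 2.780 × 10^-3 mol
mass of LiOH = 5.853 × 10^-3 × 23.95 = 0.1402 g
% LiOH = 0.1402 / 0.2514 × 100 = 55.76 %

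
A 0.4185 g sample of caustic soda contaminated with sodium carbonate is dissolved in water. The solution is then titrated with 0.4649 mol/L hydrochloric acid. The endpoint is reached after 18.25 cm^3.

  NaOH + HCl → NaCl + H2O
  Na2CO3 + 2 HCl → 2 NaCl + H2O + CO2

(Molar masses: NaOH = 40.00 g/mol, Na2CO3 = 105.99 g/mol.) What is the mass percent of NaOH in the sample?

22.90 %

n(HCl) = 0.01825 × 0.4649 = 8.484 × 10^-3 mol
Let x = n(NaOH), y = n(Na2CO3).
Titrant: 1x + 2y = 8.484 × 10^-3;  mass: 40.00x + 105.99y = 0.4185
Solving, x = 2.396 × 10^-3 mol, y = 3.044 × 10^-3 mol
mass of NaOH = 2.396 × 10^-3 × 40.00 = 0.09583 g
% NaOH = 0.09583 / 0.4185 × 100 = 22.90 %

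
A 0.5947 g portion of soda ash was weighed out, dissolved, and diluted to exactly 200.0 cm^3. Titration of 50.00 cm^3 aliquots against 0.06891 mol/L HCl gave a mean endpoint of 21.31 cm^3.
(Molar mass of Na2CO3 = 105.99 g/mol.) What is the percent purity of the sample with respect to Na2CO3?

Na2CO3 + 2 HCl → 2 NaCl + H2O + CO2
n(HCl) per titration = 0.02131 × 0.06891 = 1.468 × 10^-3 mol
From the 1:2 ratio, n(Na2CO3) in each aliquot = 1/2 × 1.468 × 10^-3 = 7.342 × 10^-4 mol
n(Na2CO3) in the whole flask = 7.342 × 10^-4 × 200.0/50.00 = 2.937 × 10^-3 mol
mass of Na2CO3 = 2.937 × 10^-3 × 105.99 = 0.3113 g
% Na2CO3 = 0.3113 / 0.5947 × 100 = 52.34 %

52.34 %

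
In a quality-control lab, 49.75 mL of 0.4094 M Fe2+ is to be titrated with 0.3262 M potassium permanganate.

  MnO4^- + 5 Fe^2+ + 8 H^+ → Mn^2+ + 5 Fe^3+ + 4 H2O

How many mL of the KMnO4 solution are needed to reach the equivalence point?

n(Fe2+) = 0.04975 L × 0.4094 mol/L = 0.02037 mol
From the 1:5 stoichiometry, n(KMnO4) = 1/5 × 0.02037 = 4.074 × 10^-3 mol
V(KMnO4) = 4.074 × 10^-3 mol / 0.3262 mol/L = 0.01249 L = 12.49 mL

12.49 mL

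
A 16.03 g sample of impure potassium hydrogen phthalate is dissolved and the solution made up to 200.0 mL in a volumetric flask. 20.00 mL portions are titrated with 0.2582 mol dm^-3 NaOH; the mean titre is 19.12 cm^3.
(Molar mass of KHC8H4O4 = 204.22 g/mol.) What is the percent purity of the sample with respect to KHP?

KHC8H4O4 + NaOH → KNaC8H4O4 + H2O
n(NaOH) per titration = 0.01912 × 0.2582 = 4.937 × 10^-3 mol
n(KHC8H4O4) in each aliquot = 4.937 × 10^-3 mol (1:1 ratio)
n(KHC8H4O4) in the whole flask = 4.937 × 10^-3 × 200.0/20.00 = 0.04937 mol
mass of KHC8H4O4 = 0.04937 × 204.22 = 10.08 g
% KHC8H4O4 = 10.08 / 16.03 × 100 = 62.89 %

62.89 %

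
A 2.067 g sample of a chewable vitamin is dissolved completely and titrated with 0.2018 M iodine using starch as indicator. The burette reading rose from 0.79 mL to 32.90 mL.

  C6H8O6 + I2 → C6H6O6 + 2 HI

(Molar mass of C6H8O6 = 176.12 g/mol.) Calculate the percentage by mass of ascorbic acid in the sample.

55.21 %

n(I2) = 0.03211 L × 0.2018 mol/L = 6.480 × 10^-3 mol
n(C6H8O6) = 6.480 × 10^-3 mol (1:1 ratio)
mass of C6H8O6 = 6.480 × 10^-3 × 176.12 g/mol = 1.141 g
% C6H8O6 = 1.141 / 2.067 × 100 = 55.21 %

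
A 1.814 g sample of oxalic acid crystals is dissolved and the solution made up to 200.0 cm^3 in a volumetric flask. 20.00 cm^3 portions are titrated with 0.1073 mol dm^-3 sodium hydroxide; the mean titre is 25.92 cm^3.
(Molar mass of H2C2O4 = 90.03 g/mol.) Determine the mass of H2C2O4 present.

H2C2O4 + 2 NaOH → Na2C2O4 + 2 H2O
n(NaOH) per titration = 0.02592 × 0.1073 = 2.781 × 10^-3 mol
From the 1:2 ratio, n(H2C2O4) in each aliquot = 1/2 × 2.781 × 10^-3 = 1.391 × 10^-3 mol
n(H2C2O4) in the whole flask = 1.391 × 10^-3 × 200.0/20.00 = 0.01391 mol
mass of H2C2O4 = 0.01391 × 90.03 = 1.252 g

1.252 g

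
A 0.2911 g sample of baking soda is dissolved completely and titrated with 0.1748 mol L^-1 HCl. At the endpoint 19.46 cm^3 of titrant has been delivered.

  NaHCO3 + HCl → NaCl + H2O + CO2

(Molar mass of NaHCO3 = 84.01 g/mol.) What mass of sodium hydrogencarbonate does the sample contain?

0.2858 g

n(HCl) = 0.01946 L × 0.1748 mol/L = 3.402 × 10^-3 mol
n(NaHCO3) = 3.402 × 10^-3 mol (1:1 ratio)
mass of NaHCO3 = 3.402 × 10^-3 × 84.01 g/mol = 0.2858 g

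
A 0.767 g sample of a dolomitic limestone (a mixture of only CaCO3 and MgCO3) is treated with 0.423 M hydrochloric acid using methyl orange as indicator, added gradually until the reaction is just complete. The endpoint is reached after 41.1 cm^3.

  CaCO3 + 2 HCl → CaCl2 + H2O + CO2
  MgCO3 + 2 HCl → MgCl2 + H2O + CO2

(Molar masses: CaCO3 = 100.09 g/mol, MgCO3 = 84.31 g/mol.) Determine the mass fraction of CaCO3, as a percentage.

n(HCl) = 0.0411 × 0.423 = 0.0174 mol
Let x = n(CaCO3), y = n(MgCO3).
Titrant: 2x + 2y = 0.0174;  mass: 100.09x + 84.31y = 0.767
Solving, x = 2.16 × 10^-3 mol, y = 6.53 × 10^-3 mol
mass of CaCO3 = 2.16 × 10^-3 × 100.09 = 0.216 g
% CaCO3 = 0.216 / 0.767 × 100 = 28.2 %

28.2 %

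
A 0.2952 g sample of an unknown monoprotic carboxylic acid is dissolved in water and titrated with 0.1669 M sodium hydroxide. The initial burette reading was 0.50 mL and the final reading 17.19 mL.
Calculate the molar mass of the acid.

n(NaOH) = 0.01669 L × 0.1669 mol/L = 2.786 × 10^-3 mol
n(HA) = 2.786 × 10^-3 mol (1:1 ratio)
M = m / n = 0.2952 g / 2.786 × 10^-3 mol = 106.0 g/mol

106.0 g/mol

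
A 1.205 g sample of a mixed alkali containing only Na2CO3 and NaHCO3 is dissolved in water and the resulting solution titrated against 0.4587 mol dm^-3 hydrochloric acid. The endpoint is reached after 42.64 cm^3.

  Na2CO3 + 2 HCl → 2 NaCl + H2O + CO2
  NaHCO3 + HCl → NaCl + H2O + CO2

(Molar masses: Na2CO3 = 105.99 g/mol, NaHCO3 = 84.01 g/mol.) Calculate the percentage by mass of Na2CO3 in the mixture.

n(HCl) = 0.04264 × 0.4587 = 0.01956 mol
Let x = n(Na2CO3), y = n(NaHCO3).
Titrant: 2x + 1y = 0.01956;  mass: 105.99x + 84.01y = 1.205
Solving, x = 7.063 × 10^-3 mol, y = 5.432 × 10^-3 mol
mass of Na2CO3 = 7.063 × 10^-3 × 105.99 = 0.7487 g
% Na2CO3 = 0.7487 / 1.205 × 100 = 62.13 %

62.13 %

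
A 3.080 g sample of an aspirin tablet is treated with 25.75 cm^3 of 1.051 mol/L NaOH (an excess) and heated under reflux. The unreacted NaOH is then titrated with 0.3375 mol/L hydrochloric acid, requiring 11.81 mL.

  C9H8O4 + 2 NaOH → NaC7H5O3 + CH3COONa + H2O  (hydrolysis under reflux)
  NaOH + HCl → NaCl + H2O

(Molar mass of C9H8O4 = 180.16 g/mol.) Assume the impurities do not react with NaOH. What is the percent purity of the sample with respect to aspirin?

67.49 %

n(NaOH) added = 0.02575 × 1.051 = 0.02706 mol
n(HCl) used in back-titration = 0.01181 × 0.3375 = 3.986 × 10^-3 mol
n(NaOH) left over = 3.986 × 10^-3 mol (1:1 ratio)
n(NaOH) consumed by analyte = 0.02706 − 3.986 × 10^-3 = 0.02308 mol
From the 1:2 ratio, n(C9H8O4) = 1/2 × 0.02308 = 0.01154 mol
mass of C9H8O4 = 0.01154 × 180.16 = 2.079 g
% C9H8O4 = 2.079 / 3.080 × 100 = 67.49 %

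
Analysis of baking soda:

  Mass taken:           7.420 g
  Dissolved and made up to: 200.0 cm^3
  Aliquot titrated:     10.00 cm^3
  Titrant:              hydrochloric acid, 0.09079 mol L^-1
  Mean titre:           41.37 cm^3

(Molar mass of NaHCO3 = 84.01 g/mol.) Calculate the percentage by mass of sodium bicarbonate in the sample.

85.05 %

NaHCO3 + HCl → NaCl + H2O + CO2
n(HCl) per titration = 0.04137 × 0.09079 = 3.756 × 10^-3 mol
n(NaHCO3) in each aliquot = 3.756 × 10^-3 mol (1:1 ratio)
n(NaHCO3) in the whole flask = 3.756 × 10^-3 × 200.0/10.00 = 0.07512 mol
mass of NaHCO3 = 0.07512 × 84.01 = 6.311 g
% NaHCO3 = 6.311 / 7.420 × 100 = 85.05 %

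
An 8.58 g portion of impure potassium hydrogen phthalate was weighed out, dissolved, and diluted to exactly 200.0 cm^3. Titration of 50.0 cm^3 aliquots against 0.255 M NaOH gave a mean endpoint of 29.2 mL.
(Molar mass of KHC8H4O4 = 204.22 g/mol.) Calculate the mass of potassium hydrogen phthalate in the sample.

6.08 g

KHC8H4O4 + NaOH → KNaC8H4O4 + H2O
n(NaOH) per titration = 0.0292 × 0.255 = 7.45 × 10^-3 mol
n(KHC8H4O4) in each aliquot = 7.45 × 10^-3 mol (1:1 ratio)
n(KHC8H4O4) in the whole flask = 7.45 × 10^-3 × 200.0/50.0 = 0.0298 mol
mass of KHC8H4O4 = 0.0298 × 204.22 = 6.08 g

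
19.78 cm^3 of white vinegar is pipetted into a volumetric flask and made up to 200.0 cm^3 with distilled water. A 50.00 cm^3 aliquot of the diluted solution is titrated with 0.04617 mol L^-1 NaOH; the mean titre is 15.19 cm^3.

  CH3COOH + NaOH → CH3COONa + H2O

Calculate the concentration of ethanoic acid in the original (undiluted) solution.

0.1418 mol/L

n(NaOH) = 0.01519 × 0.04617 = 7.013 × 10^-4 mol
n(CH3COOH) in the aliquot = 7.013 × 10^-4 mol (1:1 ratio)
[CH3COOH]_dilute = 7.013 × 10^-4 / 0.05000 = 0.01403 mol/L
Dilution factor = 200.0 / 19.78 = 10.11
[CH3COOH]_stock = 0.01403 × 10.11 = 0.1418 mol/L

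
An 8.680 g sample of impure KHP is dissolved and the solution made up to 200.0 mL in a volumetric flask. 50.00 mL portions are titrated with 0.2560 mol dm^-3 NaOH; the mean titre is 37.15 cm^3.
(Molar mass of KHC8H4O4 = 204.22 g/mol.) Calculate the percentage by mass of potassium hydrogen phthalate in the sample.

KHC8H4O4 + NaOH → KNaC8H4O4 + H2O
n(NaOH) per titration = 0.03715 × 0.2560 = 9.510 × 10^-3 mol
n(KHC8H4O4) in each aliquot = 9.510 × 10^-3 mol (1:1 ratio)
n(KHC8H4O4) in the whole flask = 9.510 × 10^-3 × 200.0/50.00 = 0.03804 mol
mass of KHC8H4O4 = 0.03804 × 204.22 = 7.769 g
% KHC8H4O4 = 7.769 / 8.680 × 100 = 89.50 %

89.50 %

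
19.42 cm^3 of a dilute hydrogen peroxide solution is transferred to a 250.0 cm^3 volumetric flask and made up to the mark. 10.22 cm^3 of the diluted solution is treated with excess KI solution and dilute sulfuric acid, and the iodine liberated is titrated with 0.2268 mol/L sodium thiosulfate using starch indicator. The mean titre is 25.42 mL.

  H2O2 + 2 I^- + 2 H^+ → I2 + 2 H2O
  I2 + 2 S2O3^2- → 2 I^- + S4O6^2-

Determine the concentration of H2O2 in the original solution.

n(S2O3^2-) = 0.02542 × 0.2268 = 5.765 × 10^-3 mol
n(I2) = n(S2O3^2-)/2 = 2.883 × 10^-3 mol
n(H2O2) in the aliquot = 2.883 × 10^-3 mol (1:1 ratio)
[H2O2]_dilute = 2.883 × 10^-3 / 0.01022 = 0.2821 mol/L
[H2O2]_original = 0.2821 × 250.0/19.42 = 3.631 mol/L

3.631 mol/L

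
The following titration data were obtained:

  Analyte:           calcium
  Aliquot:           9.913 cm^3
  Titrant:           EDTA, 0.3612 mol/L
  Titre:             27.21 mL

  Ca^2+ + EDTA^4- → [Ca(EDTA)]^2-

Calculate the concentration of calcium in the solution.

n(EDTA) = 0.02721 L × 0.3612 mol/L = 9.828 × 10^-3 mol
n(Ca2+) = 9.828 × 10^-3 mol (1:1 mole ratio)
[Ca2+] = 9.828 × 10^-3 mol / 0.009913 L = 0.9915 mol/L

0.9915 mol/L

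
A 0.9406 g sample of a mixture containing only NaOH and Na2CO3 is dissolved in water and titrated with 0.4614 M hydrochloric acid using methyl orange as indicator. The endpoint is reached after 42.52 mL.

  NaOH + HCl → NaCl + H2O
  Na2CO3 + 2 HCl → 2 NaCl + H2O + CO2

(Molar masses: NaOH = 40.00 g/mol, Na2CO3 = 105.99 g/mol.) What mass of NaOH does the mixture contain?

0.3050 g

n(HCl) = 0.04252 × 0.4614 = 0.01962 mol
Let x = n(NaOH), y = n(Na2CO3).
Titrant: 1x + 2y = 0.01962;  mass: 40.00x + 105.99y = 0.9406
Solving, x = 7.626 × 10^-3 mol, y = 5.997 × 10^-3 mol
mass of NaOH = 7.626 × 10^-3 × 40.00 = 0.3050 g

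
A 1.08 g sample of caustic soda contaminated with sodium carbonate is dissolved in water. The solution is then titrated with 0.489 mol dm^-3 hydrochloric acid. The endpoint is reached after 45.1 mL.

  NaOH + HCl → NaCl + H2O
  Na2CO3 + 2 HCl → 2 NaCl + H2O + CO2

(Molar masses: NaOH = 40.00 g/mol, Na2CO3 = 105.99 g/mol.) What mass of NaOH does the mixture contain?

n(HCl) = 0.0451 × 0.489 = 0.0221 mol
Let x = n(NaOH), y = n(Na2CO3).
Titrant: 1x + 2y = 0.0221;  mass: 40.00x + 105.99y = 1.08
Solving, x = 6.83 × 10^-3 mol, y = 7.61 × 10^-3 mol
mass of NaOH = 6.83 × 10^-3 × 40.00 = 0.273 g

0.273 g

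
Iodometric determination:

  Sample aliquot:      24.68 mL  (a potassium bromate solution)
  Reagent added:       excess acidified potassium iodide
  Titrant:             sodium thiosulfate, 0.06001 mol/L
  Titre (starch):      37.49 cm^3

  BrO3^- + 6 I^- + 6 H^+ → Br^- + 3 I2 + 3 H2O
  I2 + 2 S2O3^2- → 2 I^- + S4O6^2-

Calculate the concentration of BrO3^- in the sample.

n(S2O3^2-) = 0.03749 × 0.06001 = 2.250 × 10^-3 mol
n(I2) = n(S2O3^2-)/2 = 1.125 × 10^-3 mol
From the 1:3 ratio, n(BrO3^-) in the aliquot = 1/3 × 1.125 × 10^-3 = 3.750 × 10^-4 mol
[BrO3^-] = 3.750 × 10^-4 / 0.02468 = 0.01519 mol/L

0.01519 mol/L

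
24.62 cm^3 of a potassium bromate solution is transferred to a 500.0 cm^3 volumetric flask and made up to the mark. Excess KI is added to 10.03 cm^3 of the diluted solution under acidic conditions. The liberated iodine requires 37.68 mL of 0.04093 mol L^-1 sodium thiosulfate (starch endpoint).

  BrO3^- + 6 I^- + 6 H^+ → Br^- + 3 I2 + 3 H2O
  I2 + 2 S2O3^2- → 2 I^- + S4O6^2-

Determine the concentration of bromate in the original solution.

n(S2O3^2-) = 0.03768 × 0.04093 = 1.542 × 10^-3 mol
n(I2) = n(S2O3^2-)/2 = 7.711 × 10^-4 mol
From the 1:3 ratio, n(BrO3^-) in the aliquot = 1/3 × 7.711 × 10^-4 = 2.570 × 10^-4 mol
[BrO3^-]_dilute = 2.570 × 10^-4 / 0.01003 = 0.02563 mol/L
[BrO3^-]_original = 0.02563 × 500.0/24.62 = 0.5205 mol/L

0.5205 mol/L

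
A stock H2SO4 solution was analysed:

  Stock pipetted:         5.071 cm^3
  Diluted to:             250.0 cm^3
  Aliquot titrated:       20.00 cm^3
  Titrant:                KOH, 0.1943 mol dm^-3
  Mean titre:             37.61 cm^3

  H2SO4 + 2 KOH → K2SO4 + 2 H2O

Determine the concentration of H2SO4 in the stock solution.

n(KOH) = 0.03761 × 0.1943 = 7.308 × 10^-3 mol
From the 1:2 ratio, n(H2SO4) in the aliquot = 1/2 × 7.308 × 10^-3 = 3.654 × 10^-3 mol
[H2SO4]_dilute = 3.654 × 10^-3 / 0.02000 = 0.1827 mol/L
Dilution factor = 250.0 / 5.071 = 49.30
[H2SO4]_stock = 0.1827 × 49.30 = 9.007 mol/L

9.007 mol/L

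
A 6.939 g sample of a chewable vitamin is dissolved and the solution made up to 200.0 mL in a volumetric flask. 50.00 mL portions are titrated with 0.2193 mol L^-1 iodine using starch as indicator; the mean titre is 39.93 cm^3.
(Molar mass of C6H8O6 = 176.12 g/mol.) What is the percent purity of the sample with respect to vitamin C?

88.90 %

C6H8O6 + I2 → C6H6O6 + 2 HI
n(I2) per titration = 0.03993 × 0.2193 = 8.757 × 10^-3 mol
n(C6H8O6) in each aliquot = 8.757 × 10^-3 mol (1:1 ratio)
n(C6H8O6) in the whole flask = 8.757 × 10^-3 × 200.0/50.00 = 0.03503 mol
mass of C6H8O6 = 0.03503 × 176.12 = 6.169 g
% C6H8O6 = 6.169 / 6.939 × 100 = 88.90 %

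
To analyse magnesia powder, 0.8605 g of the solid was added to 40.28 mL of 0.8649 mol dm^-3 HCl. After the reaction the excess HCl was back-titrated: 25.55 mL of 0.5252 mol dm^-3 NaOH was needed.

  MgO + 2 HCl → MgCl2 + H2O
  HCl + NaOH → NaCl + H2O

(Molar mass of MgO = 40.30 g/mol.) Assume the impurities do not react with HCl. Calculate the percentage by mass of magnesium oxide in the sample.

n(HCl) added = 0.04028 × 0.8649 = 0.03484 mol
n(NaOH) used in back-titration = 0.02555 × 0.5252 = 0.01342 mol
n(HCl) left over = 0.01342 mol (1:1 ratio)
n(HCl) consumed by analyte = 0.03484 − 0.01342 = 0.02142 mol
From the 1:2 ratio, n(MgO) = 1/2 × 0.02142 = 0.01071 mol
mass of MgO = 0.01071 × 40.30 = 0.4316 g
% MgO = 0.4316 / 0.8605 × 100 = 50.16 %

50.16 %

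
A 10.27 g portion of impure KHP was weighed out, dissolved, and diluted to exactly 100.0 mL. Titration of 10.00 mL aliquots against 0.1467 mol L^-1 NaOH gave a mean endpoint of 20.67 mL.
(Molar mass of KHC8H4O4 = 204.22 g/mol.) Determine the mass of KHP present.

KHC8H4O4 + NaOH → KNaC8H4O4 + H2O
n(NaOH) per titration = 0.02067 × 0.1467 = 3.032 × 10^-3 mol
n(KHC8H4O4) in each aliquot = 3.032 × 10^-3 mol (1:1 ratio)
n(KHC8H4O4) in the whole flask = 3.032 × 10^-3 × 100.0/10.00 = 0.03032 mol
mass of KHC8H4O4 = 0.03032 × 204.22 = 6.193 g

6.193 g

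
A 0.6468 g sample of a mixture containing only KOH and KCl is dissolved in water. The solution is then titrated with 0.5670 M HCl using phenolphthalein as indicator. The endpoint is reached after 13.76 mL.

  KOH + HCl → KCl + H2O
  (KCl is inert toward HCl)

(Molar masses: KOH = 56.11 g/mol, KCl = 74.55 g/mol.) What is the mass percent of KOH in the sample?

n(HCl) = 0.01376 × 0.5670 = 7.802 × 10^-3 mol
Let x = n(KOH), y = n(KCl).
Titrant: 1x = 7.802 × 10^-3;  mass: 56.11x + 74.55y = 0.6468
Solving, x = 7.802 × 10^-3 mol, y = 2.804 × 10^-3 mol
mass of KOH = 7.802 × 10^-3 × 56.11 = 0.4378 g
% KOH = 0.4378 / 0.6468 × 100 = 67.68 %

67.68 %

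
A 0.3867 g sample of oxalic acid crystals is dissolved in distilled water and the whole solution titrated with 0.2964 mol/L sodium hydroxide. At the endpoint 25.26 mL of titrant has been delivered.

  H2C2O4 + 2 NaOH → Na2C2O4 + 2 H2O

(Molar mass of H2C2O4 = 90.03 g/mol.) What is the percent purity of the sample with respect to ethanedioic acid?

n(NaOH) = 0.02526 L × 0.2964 mol/L = 7.487 × 10^-3 mol
From the 1:2 ratio, n(H2C2O4) = 1/2 × 7.487 × 10^-3 = 3.744 × 10^-3 mol
mass of H2C2O4 = 3.744 × 10^-3 × 90.03 g/mol = 0.3370 g
% H2C2O4 = 0.3370 / 0.3867 × 100 = 87.16 %

87.16 %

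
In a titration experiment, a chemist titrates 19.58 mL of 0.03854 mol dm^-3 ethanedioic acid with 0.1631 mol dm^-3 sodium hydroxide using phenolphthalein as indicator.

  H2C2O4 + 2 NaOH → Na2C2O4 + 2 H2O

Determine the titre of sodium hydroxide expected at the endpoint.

9.253 mL

n(H2C2O4) = 0.01958 L × 0.03854 mol/L = 7.546 × 10^-4 mol
From the 2:1 stoichiometry, n(NaOH) = 2/1 × 7.546 × 10^-4 = 1.509 × 10^-3 mol
V(NaOH) = 1.509 × 10^-3 mol / 0.1631 mol/L = 0.009253 L = 9.253 mL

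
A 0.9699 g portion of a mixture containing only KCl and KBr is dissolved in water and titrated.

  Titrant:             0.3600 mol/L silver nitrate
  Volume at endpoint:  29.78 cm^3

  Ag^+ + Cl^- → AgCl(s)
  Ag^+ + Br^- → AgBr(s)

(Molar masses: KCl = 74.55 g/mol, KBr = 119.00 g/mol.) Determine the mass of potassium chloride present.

0.5130 g

n(AgNO3) = 0.02978 × 0.3600 = 0.01072 mol
Let x = n(KCl), y = n(KBr).
Titrant: 1x + 1y = 0.01072;  mass: 74.55x + 119.00y = 0.9699
Solving, x = 6.881 × 10^-3 mol, y = 3.839 × 10^-3 mol
mass of KCl = 6.881 × 10^-3 × 74.55 = 0.5130 g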